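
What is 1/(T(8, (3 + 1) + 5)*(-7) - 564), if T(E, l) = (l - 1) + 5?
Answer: -1/655 ≈ -0.0015267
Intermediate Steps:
T(E, l) = 4 + l (T(E, l) = (-1 + l) + 5 = 4 + l)
1/(T(8, (3 + 1) + 5)*(-7) - 564) = 1/((4 + ((3 + 1) + 5))*(-7) - 564) = 1/((4 + (4 + 5))*(-7) - 564) = 1/((4 + 9)*(-7) - 564) = 1/(13*(-7) - 564) = 1/(-91 - 564) = 1/(-655) = -1/655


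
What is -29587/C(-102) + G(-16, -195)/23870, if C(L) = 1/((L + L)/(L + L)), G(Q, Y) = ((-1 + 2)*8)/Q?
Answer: -1412483381/47740 ≈ -29587.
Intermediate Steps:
G(Q, Y) = 8/Q (G(Q, Y) = (1*8)/Q = 8/Q)
C(L) = 1 (C(L) = 1/((2*L)/((2*L))) = 1/((2*L)*(1/(2*L))) = 1/1 = 1)
-29587/C(-102) + G(-16, -195)/23870 = -29587/1 + (8/(-16))/23870 = -29587*1 + (8*(-1/16))*(1/23870) = -29587 - ½*1/23870 = -29587 - 1/47740 = -1412483381/47740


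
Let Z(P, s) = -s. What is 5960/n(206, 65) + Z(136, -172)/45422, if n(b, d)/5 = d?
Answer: 2082854/113555 ≈ 18.342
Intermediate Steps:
n(b, d) = 5*d
5960/n(206, 65) + Z(136, -172)/45422 = 5960/((5*65)) - 1*(-172)/45422 = 5960/325 + 172*(1/45422) = 5960*(1/325) + 86/22711 = 1192/65 + 86/22711 = 2082854/113555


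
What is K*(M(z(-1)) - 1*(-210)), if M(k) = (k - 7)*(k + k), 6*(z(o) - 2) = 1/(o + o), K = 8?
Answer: 13717/9 ≈ 1524.1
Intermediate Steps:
z(o) = 2 + 1/(12*o) (z(o) = 2 + 1/(6*(o + o)) = 2 + 1/(6*((2*o))) = 2 + (1/(2*o))/6 = 2 + 1/(12*o))
M(k) = 2*k*(-7 + k) (M(k) = (-7 + k)*(2*k) = 2*k*(-7 + k))
K*(M(z(-1)) - 1*(-210)) = 8*(2*(2 + (1/12)/(-1))*(-7 + (2 + (1/12)/(-1))) - 1*(-210)) = 8*(2*(2 + (1/12)*(-1))*(-7 + (2 + (1/12)*(-1))) + 210) = 8*(2*(2 - 1/12)*(-7 + (2 - 1/12)) + 210) = 8*(2*(23/12)*(-7 + 23/12) + 210) = 8*(2*(23/12)*(-61/12) + 210) = 8*(-1403/72 + 210) = 8*(13717/72) = 13717/9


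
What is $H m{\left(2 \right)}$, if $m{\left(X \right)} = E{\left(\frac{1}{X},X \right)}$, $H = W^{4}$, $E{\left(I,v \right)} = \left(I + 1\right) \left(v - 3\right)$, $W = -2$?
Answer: $-24$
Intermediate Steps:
$E{\left(I,v \right)} = \left(1 + I\right) \left(-3 + v\right)$
$H = 16$ ($H = \left(-2\right)^{4} = 16$)
$m{\left(X \right)} = -2 + X - \frac{3}{X}$ ($m{\left(X \right)} = -3 + X - \frac{3}{X} + \frac{X}{X} = -3 + X - \frac{3}{X} + 1 = -2 + X - \frac{3}{X}$)
$H m{\left(2 \right)} = 16 \left(-2 + 2 - \frac{3}{2}\right) = 16 \left(- \frac{3}{2}\right) = -24$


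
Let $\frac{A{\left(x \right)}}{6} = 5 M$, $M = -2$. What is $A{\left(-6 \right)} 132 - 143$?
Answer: $-8063$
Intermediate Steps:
$A{\left(x \right)} = -60$ ($A{\left(x \right)} = 6 \cdot 5 \left(-2\right) = 6 \left(-10\right) = -60$)
$A{\left(-6 \right)} 132 - 143 = \left(-60\right) 132 - 143 = -7920 - 143 = -8063$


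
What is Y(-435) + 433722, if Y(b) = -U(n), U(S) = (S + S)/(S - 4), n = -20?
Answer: 1301161/3 ≈ 4.3372e+5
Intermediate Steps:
U(S) = 2*S/(-4 + S) (U(S) = (2*S)/(-4 + S) = 2*S/(-4 + S))
Y(b) = -5/3 (Y(b) = -2*(-20)/(-4 - 20) = -2*(-20)/(-24) = -2*(-20)*(-1)/24 = -1*5/3 = -5/3)
Y(-435) + 433722 = -5/3 + 433722 = 1301161/3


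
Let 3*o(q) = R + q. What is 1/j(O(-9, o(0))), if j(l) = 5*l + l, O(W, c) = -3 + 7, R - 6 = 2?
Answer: 1/24 ≈ 0.041667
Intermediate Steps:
R = 8 (R = 6 + 2 = 8)
o(q) = 8/3 + q/3 (o(q) = (8 + q)/3 = 8/3 + q/3)
O(W, c) = 4
j(l) = 6*l
1/j(O(-9, o(0))) = 1/(6*4) = 1/24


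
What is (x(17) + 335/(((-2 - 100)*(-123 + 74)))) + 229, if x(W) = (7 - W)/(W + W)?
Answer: 1143407/4998 ≈ 228.77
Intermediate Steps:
x(W) = (7 - W)/(2*W) (x(W) = (7 - W)/((2*W)) = (7 - W)*(1/(2*W)) = (7 - W)/(2*W))
(x(17) + 335/(((-2 - 100)*(-123 + 74)))) + 229 = ((1/2)*(7 - 1*17)/17 + 335/(((-2 - 100)*(-123 + 74)))) + 229 = ((1/2)*(1/17)*(7 - 17) + 335/((-102*(-49)))) + 229 = ((1/2)*(1/17)*(-10) + 335/4998) + 229 = (-5/17 + 335*(1/4998)) + 229 = (-5/17 + 335/4998) + 229 = -1135/4998 + 229 = 1143407/4998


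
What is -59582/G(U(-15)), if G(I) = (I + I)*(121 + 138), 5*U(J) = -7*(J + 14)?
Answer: -148955/1813 ≈ -82.159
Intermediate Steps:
U(J) = -98/5 - 7*J/5 (U(J) = (-7*(J + 14))/5 = (-7*(14 + J))/5 = (-98 - 7*J)/5 = -98/5 - 7*J/5)
G(I) = 518*I (G(I) = (2*I)*259 = 518*I)
-59582/G(U(-15)) = -59582*1/(518*(-98/5 - 7/5*(-15))) = -59582*1/(518*(-98/5 + 21)) = -59582/(518*(7/5)) = -59582/3626/5 = -59582*5/3626 = -148955/1813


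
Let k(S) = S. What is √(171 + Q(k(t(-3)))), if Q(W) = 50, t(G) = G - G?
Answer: √221 ≈ 14.866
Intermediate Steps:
t(G) = 0
√(171 + Q(k(t(-3)))) = √(171 + 50) = √221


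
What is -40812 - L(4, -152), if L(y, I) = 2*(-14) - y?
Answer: -40780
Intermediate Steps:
L(y, I) = -28 - y
-40812 - L(4, -152) = -40812 - (-28 - 1*4) = -40812 - (-28 - 4) = -40812 - 1*(-32) = -40812 + 32 = -40780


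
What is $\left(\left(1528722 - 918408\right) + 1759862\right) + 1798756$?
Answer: $4168932$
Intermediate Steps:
$\left(\left(1528722 - 918408\right) + 1759862\right) + 1798756 = \left(610314 + 1759862\right) + 1798756 = 2370176 + 1798756 = 4168932$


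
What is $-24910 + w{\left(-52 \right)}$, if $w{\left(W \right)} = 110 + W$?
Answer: $-24852$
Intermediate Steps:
$-24910 + w{\left(-52 \right)} = -24910 + \left(110 - 52\right) = -24910 + 58 = -24852$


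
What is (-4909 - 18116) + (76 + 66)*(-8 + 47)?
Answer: -17487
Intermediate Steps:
(-4909 - 18116) + (76 + 66)*(-8 + 47) = -23025 + 142*39 = -23025 + 5538 = -17487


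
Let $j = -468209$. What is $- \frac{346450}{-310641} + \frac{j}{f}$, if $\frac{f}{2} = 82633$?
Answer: $- \frac{88188506269}{51338395506} \approx -1.7178$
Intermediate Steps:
$f = 165266$ ($f = 2 \cdot 82633 = 165266$)
$- \frac{346450}{-310641} + \frac{j}{f} = - \frac{346450}{-310641} - \frac{468209}{165266} = \left(-346450\right) \left(- \frac{1}{310641}\right) - \frac{468209}{165266} = \frac{346450}{310641} - \frac{468209}{165266} = - \frac{88188506269}{51338395506}$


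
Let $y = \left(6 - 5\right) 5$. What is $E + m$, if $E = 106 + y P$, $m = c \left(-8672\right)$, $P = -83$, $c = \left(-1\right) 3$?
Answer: $25707$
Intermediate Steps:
$c = -3$
$y = 5$ ($y = 1 \cdot 5 = 5$)
$m = 26016$ ($m = \left(-3\right) \left(-8672\right) = 26016$)
$E = -309$ ($E = 106 + 5 \left(-83\right) = 106 - 415 = -309$)
$E + m = -309 + 26016 = 25707$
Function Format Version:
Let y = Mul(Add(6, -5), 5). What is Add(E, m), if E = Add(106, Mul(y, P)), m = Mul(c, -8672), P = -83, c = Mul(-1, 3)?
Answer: 25707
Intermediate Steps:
c = -3
y = 5 (y = Mul(1, 5) = 5)
m = 26016 (m = Mul(-3, -8672) = 26016)
E = -309 (E = Add(106, Mul(5, -83)) = Add(106, -415) = -309)
Add(E, m) = Add(-309, 26016) = 25707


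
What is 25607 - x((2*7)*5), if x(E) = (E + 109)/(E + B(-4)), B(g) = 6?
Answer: 1945953/76 ≈ 25605.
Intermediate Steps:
x(E) = (109 + E)/(6 + E) (x(E) = (E + 109)/(E + 6) = (109 + E)/(6 + E))
25607 - x((2*7)*5) = 25607 - (109 + (2*7)*5)/(6 + (2*7)*5) = 25607 - (109 + 14*5)/(6 + 14*5) = 25607 - (109 + 70)/(6 + 70) = 25607 - 179/76 = 1945953/76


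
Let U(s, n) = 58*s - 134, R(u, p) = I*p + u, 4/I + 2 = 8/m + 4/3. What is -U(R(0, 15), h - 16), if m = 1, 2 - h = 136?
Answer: -3746/11 ≈ -340.55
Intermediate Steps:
h = -134 (h = 2 - 1*136 = 2 - 136 = -134)
I = 6/11 (I = 4/(-2 + (8/1 + 4/3)) = 4/(-2 + (8*1 + 4*(1/3))) = 4/(-2 + (8 + 4/3)) = 4/(-2 + 28/3) = 4/(22/3) = 4*(3/22) = 6/11 ≈ 0.54545)
R(u, p) = u + 6*p/11 (R(u, p) = 6*p/11 + u = u + 6*p/11)
U(s, n) = -134 + 58*s
-U(R(0, 15), h - 16) = -(-134 + 58*(0 + (6/11)*15)) = -(-134 + 58*(0 + 90/11)) = -(-134 + 58*(90/11)) = -(-134 + 5220/11) = -1*3746/11 = -3746/11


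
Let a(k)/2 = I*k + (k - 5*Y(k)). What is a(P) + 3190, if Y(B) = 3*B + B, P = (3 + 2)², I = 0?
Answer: 2240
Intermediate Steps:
P = 25 (P = 5² = 25)
Y(B) = 4*B
a(k) = -38*k (a(k) = 2*(0*k + (k - 20*k)) = 2*(0 + (k - 20*k)) = 2*(0 - 19*k) = 2*(-19*k) = -38*k)
a(P) + 3190 = -38*25 + 3190 = -950 + 3190 = 2240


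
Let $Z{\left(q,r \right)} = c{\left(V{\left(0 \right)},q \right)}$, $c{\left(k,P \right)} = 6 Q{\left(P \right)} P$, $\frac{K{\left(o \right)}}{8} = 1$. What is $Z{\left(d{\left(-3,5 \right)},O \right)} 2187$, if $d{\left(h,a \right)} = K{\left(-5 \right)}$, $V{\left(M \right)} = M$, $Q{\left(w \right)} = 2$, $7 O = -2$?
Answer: $209952$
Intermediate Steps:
$O = - \frac{2}{7}$ ($O = \frac{1}{7} \left(-2\right) = - \frac{2}{7} \approx -0.28571$)
$K{\left(o \right)} = 8$ ($K{\left(o \right)} = 8 \cdot 1 = 8$)
$c{\left(k,P \right)} = 12 P$ ($c{\left(k,P \right)} = 6 \cdot 2 P = 12 P$)
$d{\left(h,a \right)} = 8$
$Z{\left(q,r \right)} = 12 q$
$Z{\left(d{\left(-3,5 \right)},O \right)} 2187 = 12 \cdot 8 \cdot 2187 = 96 \cdot 2187 = 209952$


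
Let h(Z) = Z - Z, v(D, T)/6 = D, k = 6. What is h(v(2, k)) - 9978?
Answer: -9978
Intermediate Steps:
v(D, T) = 6*D
h(Z) = 0
h(v(2, k)) - 9978 = 0 - 9978 = -9978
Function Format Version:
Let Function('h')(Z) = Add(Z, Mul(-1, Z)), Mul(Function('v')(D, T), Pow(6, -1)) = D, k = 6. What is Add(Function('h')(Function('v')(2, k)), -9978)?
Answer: -9978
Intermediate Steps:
Function('v')(D, T) = Mul(6, D)
Function('h')(Z) = 0
Add(Function('h')(Function('v')(2, k)), -9978) = Add(0, -9978) = -9978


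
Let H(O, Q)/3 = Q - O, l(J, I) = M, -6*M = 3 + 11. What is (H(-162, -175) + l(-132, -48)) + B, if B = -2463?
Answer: -7513/3 ≈ -2504.3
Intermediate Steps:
M = -7/3 (M = -(3 + 11)/6 = -1/6*14 = -7/3 ≈ -2.3333)
l(J, I) = -7/3
H(O, Q) = -3*O + 3*Q (H(O, Q) = 3*(Q - O) = -3*O + 3*Q)
(H(-162, -175) + l(-132, -48)) + B = ((-3*(-162) + 3*(-175)) - 7/3) - 2463 = ((486 - 525) - 7/3) - 2463 = (-39 - 7/3) - 2463 = -124/3 - 2463 = -7513/3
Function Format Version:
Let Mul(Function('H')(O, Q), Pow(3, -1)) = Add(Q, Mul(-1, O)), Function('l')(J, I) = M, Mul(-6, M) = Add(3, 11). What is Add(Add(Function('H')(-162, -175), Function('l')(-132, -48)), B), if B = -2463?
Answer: Rational(-7513, 3) ≈ -2504.3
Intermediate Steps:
M = Rational(-7, 3) (M = Mul(Rational(-1, 6), Add(3, 11)) = Mul(Rational(-1, 6), 14) = Rational(-7, 3) ≈ -2.3333)
Function('l')(J, I) = Rational(-7, 3)
Function('H')(O, Q) = Add(Mul(-3, O), Mul(3, Q)) (Function('H')(O, Q) = Mul(3, Add(Q, Mul(-1, O))) = Add(Mul(-3, O), Mul(3, Q)))
Add(Add(Function('H')(-162, -175), Function('l')(-132, -48)), B) = Add(Add(Add(Mul(-3, -162), Mul(3, -175)), Rational(-7, 3)), -2463) = Add(Add(Add(486, -525), Rational(-7, 3)), -2463) = Add(Add(-39, Rational(-7, 3)), -2463) = Add(Rational(-124, 3), -2463) = Rational(-7513, 3)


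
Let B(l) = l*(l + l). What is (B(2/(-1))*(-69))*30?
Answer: -16560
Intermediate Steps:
B(l) = 2*l² (B(l) = l*(2*l) = 2*l²)
(B(2/(-1))*(-69))*30 = ((2*(2/(-1))²)*(-69))*30 = ((2*(2*(-1))²)*(-69))*30 = ((2*(-2)²)*(-69))*30 = ((2*4)*(-69))*30 = (8*(-69))*30 = -552*30 = -16560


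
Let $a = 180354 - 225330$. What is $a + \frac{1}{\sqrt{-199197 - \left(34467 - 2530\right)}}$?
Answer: $-44976 - \frac{i \sqrt{231134}}{231134} \approx -44976.0 - 0.00208 i$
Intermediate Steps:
$a = -44976$ ($a = 180354 - 225330 = -44976$)
$a + \frac{1}{\sqrt{-199197 - \left(34467 - 2530\right)}} = -44976 + \frac{1}{\sqrt{-199197 - \left(34467 - 2530\right)}} = -44976 + \frac{1}{\sqrt{-199197 - 31937}} = -44976 + \frac{1}{\sqrt{-231134}} = -44976 + \frac{1}{i \sqrt{231134}} = -44976 - \frac{i \sqrt{231134}}{231134}$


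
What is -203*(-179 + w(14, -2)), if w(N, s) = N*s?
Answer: 42021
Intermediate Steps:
-203*(-179 + w(14, -2)) = -203*(-179 + 14*(-2)) = -203*(-179 - 28) = -203*(-207) = 42021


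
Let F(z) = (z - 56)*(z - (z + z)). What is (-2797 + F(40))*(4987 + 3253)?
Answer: -17773680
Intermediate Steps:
F(z) = -z*(-56 + z) (F(z) = (-56 + z)*(z - 2*z) = (-56 + z)*(-z) = -z*(-56 + z))
(-2797 + F(40))*(4987 + 3253) = (-2797 + 40*(56 - 1*40))*(4987 + 3253) = (-2797 + 40*(56 - 40))*8240 = (-2797 + 40*16)*8240 = (-2797 + 640)*8240 = -2157*8240 = -17773680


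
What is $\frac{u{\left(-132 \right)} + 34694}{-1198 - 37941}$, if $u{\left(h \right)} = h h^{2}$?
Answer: $\frac{2265274}{39139} \approx 57.878$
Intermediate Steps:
$u{\left(h \right)} = h^{3}$
$\frac{u{\left(-132 \right)} + 34694}{-1198 - 37941} = \frac{\left(-132\right)^{3} + 34694}{-1198 - 37941} = \frac{-2299968 + 34694}{-39139} = \left(-2265274\right) \left(- \frac{1}{39139}\right) = \frac{2265274}{39139}$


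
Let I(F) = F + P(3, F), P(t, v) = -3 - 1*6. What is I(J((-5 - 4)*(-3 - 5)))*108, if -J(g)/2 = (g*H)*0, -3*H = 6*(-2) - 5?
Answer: -972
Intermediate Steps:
H = 17/3 (H = -(6*(-2) - 5)/3 = -(-12 - 5)/3 = -⅓*(-17) = 17/3 ≈ 5.6667)
P(t, v) = -9 (P(t, v) = -3 - 6 = -9)
J(g) = 0 (J(g) = -2*g*(17/3)*0 = -2*17*g/3*0 = -2*0 = 0)
I(F) = -9 + F (I(F) = F - 9 = -9 + F)
I(J((-5 - 4)*(-3 - 5)))*108 = (-9 + 0)*108 = -9*108 = -972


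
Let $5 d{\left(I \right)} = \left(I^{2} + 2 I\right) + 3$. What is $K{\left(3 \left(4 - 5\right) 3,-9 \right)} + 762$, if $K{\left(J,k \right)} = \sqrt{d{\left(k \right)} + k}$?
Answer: $762 + \frac{\sqrt{105}}{5} \approx 764.05$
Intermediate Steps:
$d{\left(I \right)} = \frac{3}{5} + \frac{I^{2}}{5} + \frac{2 I}{5}$ ($d{\left(I \right)} = \frac{\left(I^{2} + 2 I\right) + 3}{5} = \frac{3 + I^{2} + 2 I}{5} = \frac{3}{5} + \frac{I^{2}}{5} + \frac{2 I}{5}$)
$K{\left(J,k \right)} = \sqrt{\frac{3}{5} + \frac{k^{2}}{5} + \frac{7 k}{5}}$ ($K{\left(J,k \right)} = \sqrt{\left(\frac{3}{5} + \frac{k^{2}}{5} + \frac{2 k}{5}\right) + k} = \sqrt{\frac{3}{5} + \frac{k^{2}}{5} + \frac{7 k}{5}}$)
$K{\left(3 \left(4 - 5\right) 3,-9 \right)} + 762 = \frac{\sqrt{15 + 5 \left(-9\right)^{2} + 35 \left(-9\right)}}{5} + 762 = \frac{\sqrt{15 + 5 \cdot 81 - 315}}{5} + 762 = \frac{\sqrt{15 + 405 - 315}}{5} + 762 = \frac{\sqrt{105}}{5} + 762 = 762 + \frac{\sqrt{105}}{5}$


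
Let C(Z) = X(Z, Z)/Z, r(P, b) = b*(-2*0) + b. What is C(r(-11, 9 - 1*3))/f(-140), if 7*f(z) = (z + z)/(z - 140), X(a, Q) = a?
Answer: 7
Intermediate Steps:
r(P, b) = b (r(P, b) = b*0 + b = 0 + b = b)
C(Z) = 1 (C(Z) = Z/Z = 1)
f(z) = 2*z/(7*(-140 + z)) (f(z) = ((z + z)/(z - 140))/7 = ((2*z)/(-140 + z))/7 = (2*z/(-140 + z))/7 = 2*z/(7*(-140 + z)))
C(r(-11, 9 - 1*3))/f(-140) = 1/((2/7)*(-140)/(-140 - 140)) = 1/((2/7)*(-140)/(-280)) = 1/((2/7)*(-140)*(-1/280)) = 1/(⅐) = 1*7 = 7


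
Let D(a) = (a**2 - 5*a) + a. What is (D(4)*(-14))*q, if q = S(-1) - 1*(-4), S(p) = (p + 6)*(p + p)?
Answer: 0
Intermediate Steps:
D(a) = a**2 - 4*a
S(p) = 2*p*(6 + p) (S(p) = (6 + p)*(2*p) = 2*p*(6 + p))
q = -6 (q = 2*(-1)*(6 - 1) - 1*(-4) = 2*(-1)*5 + 4 = -10 + 4 = -6)
(D(4)*(-14))*q = ((4*(-4 + 4))*(-14))*(-6) = ((4*0)*(-14))*(-6) = (0*(-14))*(-6) = 0*(-6) = 0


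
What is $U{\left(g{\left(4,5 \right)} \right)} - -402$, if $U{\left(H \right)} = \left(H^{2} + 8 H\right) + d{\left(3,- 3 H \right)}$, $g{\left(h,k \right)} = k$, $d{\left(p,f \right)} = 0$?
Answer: $467$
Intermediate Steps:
$U{\left(H \right)} = H^{2} + 8 H$ ($U{\left(H \right)} = \left(H^{2} + 8 H\right) + 0 = H^{2} + 8 H$)
$U{\left(g{\left(4,5 \right)} \right)} - -402 = 5 \left(8 + 5\right) - -402 = 5 \cdot 13 + 402 = 65 + 402 = 467$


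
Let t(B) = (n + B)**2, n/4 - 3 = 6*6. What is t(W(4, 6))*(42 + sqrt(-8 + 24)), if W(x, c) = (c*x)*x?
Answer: 2921184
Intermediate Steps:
W(x, c) = c*x**2
n = 156 (n = 12 + 4*(6*6) = 12 + 4*36 = 12 + 144 = 156)
t(B) = (156 + B)**2
t(W(4, 6))*(42 + sqrt(-8 + 24)) = (156 + 6*4**2)**2*(42 + sqrt(-8 + 24)) = (156 + 6*16)**2*(42 + sqrt(16)) = (156 + 96)**2*(42 + 4) = 252**2*46 = 63504*46 = 2921184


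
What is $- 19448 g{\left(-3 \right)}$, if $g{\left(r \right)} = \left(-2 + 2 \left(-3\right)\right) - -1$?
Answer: $136136$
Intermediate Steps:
$g{\left(r \right)} = -7$ ($g{\left(r \right)} = \left(-2 - 6\right) + 1 = -8 + 1 = -7$)
$- 19448 g{\left(-3 \right)} = \left(-19448\right) \left(-7\right) = 136136$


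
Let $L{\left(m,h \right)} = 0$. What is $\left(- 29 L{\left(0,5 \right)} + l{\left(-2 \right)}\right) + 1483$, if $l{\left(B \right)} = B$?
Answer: $1481$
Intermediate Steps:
$\left(- 29 L{\left(0,5 \right)} + l{\left(-2 \right)}\right) + 1483 = \left(\left(-29\right) 0 - 2\right) + 1483 = \left(0 - 2\right) + 1483 = -2 + 1483 = 1481$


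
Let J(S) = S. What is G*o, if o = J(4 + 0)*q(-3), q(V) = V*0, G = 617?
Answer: 0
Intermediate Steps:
q(V) = 0
o = 0 (o = (4 + 0)*0 = 4*0 = 0)
G*o = 617*0 = 0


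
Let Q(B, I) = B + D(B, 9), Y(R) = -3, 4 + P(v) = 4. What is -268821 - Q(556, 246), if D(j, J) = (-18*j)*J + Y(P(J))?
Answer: -179302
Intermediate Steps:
P(v) = 0 (P(v) = -4 + 4 = 0)
D(j, J) = -3 - 18*J*j (D(j, J) = (-18*j)*J - 3 = -18*J*j - 3 = -3 - 18*J*j)
Q(B, I) = -3 - 161*B (Q(B, I) = B + (-3 - 18*9*B) = B + (-3 - 162*B) = -3 - 161*B)
-268821 - Q(556, 246) = -268821 - (-3 - 161*556) = -268821 - (-3 - 89516) = -268821 - 1*(-89519) = -268821 + 89519 = -179302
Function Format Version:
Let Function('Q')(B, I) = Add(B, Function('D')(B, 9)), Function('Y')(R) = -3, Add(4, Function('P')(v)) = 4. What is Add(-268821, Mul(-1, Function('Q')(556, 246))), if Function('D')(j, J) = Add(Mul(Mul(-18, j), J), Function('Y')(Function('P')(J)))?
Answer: -179302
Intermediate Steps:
Function('P')(v) = 0 (Function('P')(v) = Add(-4, 4) = 0)
Function('D')(j, J) = Add(-3, Mul(-18, J, j)) (Function('D')(j, J) = Add(Mul(Mul(-18, j), J), -3) = Add(Mul(-18, J, j), -3) = Add(-3, Mul(-18, J, j)))
Function('Q')(B, I) = Add(-3, Mul(-161, B)) (Function('Q')(B, I) = Add(B, Add(-3, Mul(-18, 9, B))) = Add(B, Add(-3, Mul(-162, B))) = Add(-3, Mul(-161, B)))
Add(-268821, Mul(-1, Function('Q')(556, 246))) = Add(-268821, Mul(-1, Add(-3, Mul(-161, 556)))) = Add(-268821, Mul(-1, Add(-3, -89516))) = Add(-268821, Mul(-1, -89519)) = Add(-268821, 89519) = -179302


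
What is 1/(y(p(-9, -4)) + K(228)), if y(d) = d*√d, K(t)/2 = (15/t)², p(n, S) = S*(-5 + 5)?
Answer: 2888/25 ≈ 115.52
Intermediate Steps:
p(n, S) = 0 (p(n, S) = S*0 = 0)
K(t) = 450/t² (K(t) = 2*(15/t)² = 2*(225/t²) = 450/t²)
y(d) = d^(3/2)
1/(y(p(-9, -4)) + K(228)) = 1/(0^(3/2) + 450/228²) = 1/(0 + 450*(1/51984)) = 1/(0 + 25/2888) = 1/(25/2888) = 2888/25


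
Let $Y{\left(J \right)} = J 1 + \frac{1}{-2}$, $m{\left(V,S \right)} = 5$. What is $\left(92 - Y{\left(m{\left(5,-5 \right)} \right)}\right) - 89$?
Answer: $- \frac{3}{2} \approx -1.5$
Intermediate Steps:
$Y{\left(J \right)} = - \frac{1}{2} + J$ ($Y{\left(J \right)} = J - \frac{1}{2} = - \frac{1}{2} + J$)
$\left(92 - Y{\left(m{\left(5,-5 \right)} \right)}\right) - 89 = \left(92 - \left(- \frac{1}{2} + 5\right)\right) - 89 = \left(92 - \frac{9}{2}\right) - 89 = \frac{175}{2} - 89 = - \frac{3}{2}$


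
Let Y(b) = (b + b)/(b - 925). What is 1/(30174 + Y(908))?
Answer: 17/511142 ≈ 3.3259e-5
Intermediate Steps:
Y(b) = 2*b/(-925 + b) (Y(b) = (2*b)/(-925 + b) = 2*b/(-925 + b))
1/(30174 + Y(908)) = 1/(30174 + 2*908/(-925 + 908)) = 1/(30174 + 2*908/(-17)) = 1/(30174 + 2*908*(-1/17)) = 1/(30174 - 1816/17) = 1/(511142/17) = 17/511142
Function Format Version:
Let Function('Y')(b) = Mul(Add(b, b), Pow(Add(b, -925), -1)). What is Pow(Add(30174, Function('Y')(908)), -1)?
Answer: Rational(17, 511142) ≈ 3.3259e-5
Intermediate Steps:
Function('Y')(b) = Mul(2, b, Pow(Add(-925, b), -1)) (Function('Y')(b) = Mul(Mul(2, b), Pow(Add(-925, b), -1)) = Mul(2, b, Pow(Add(-925, b), -1)))
Pow(Add(30174, Function('Y')(908)), -1) = Pow(Add(30174, Mul(2, 908, Pow(Add(-925, 908), -1))), -1) = Pow(Add(30174, Mul(2, 908, Pow(-17, -1))), -1) = Pow(Add(30174, Mul(2, 908, Rational(-1, 17))), -1) = Pow(Add(30174, Rational(-1816, 17)), -1) = Pow(Rational(511142, 17), -1) = Rational(17, 511142)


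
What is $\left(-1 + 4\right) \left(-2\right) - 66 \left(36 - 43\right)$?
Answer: $456$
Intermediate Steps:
$\left(-1 + 4\right) \left(-2\right) - 66 \left(36 - 43\right) = 3 \left(-2\right) - 66 \left(36 - 43\right) = -6 - -462 = -6 + 462 = 456$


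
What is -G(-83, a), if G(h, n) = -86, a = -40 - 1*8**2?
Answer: 86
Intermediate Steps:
a = -104 (a = -40 - 1*64 = -40 - 64 = -104)
-G(-83, a) = -1*(-86) = 86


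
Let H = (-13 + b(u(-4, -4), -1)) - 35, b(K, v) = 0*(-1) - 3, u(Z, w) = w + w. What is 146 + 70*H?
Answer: -3424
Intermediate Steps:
u(Z, w) = 2*w
b(K, v) = -3 (b(K, v) = 0 - 3 = -3)
H = -51 (H = (-13 - 3) - 35 = -16 - 35 = -51)
146 + 70*H = 146 + 70*(-51) = 146 - 3570 = -3424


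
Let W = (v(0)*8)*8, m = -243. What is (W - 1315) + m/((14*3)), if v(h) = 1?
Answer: -17595/14 ≈ -1256.8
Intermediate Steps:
W = 64 (W = (1*8)*8 = 8*8 = 64)
(W - 1315) + m/((14*3)) = (64 - 1315) - 243/(14*3) = -1251 - 243/42 = -1251 - 243*1/42 = -1251 - 81/14 = -17595/14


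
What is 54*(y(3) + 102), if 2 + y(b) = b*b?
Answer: 5886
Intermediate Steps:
y(b) = -2 + b² (y(b) = -2 + b*b = -2 + b²)
54*(y(3) + 102) = 54*((-2 + 3²) + 102) = 54*((-2 + 9) + 102) = 54*(7 + 102) = 54*109 = 5886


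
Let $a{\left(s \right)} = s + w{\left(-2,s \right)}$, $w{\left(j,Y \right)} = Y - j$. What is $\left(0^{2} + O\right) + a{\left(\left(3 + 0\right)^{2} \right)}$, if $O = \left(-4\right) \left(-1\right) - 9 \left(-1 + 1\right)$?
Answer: $24$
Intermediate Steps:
$O = 4$ ($O = 4 - 0 = 4 + 0 = 4$)
$a{\left(s \right)} = 2 + 2 s$ ($a{\left(s \right)} = s + \left(s - -2\right) = s + \left(s + 2\right) = s + \left(2 + s\right) = 2 + 2 s$)
$\left(0^{2} + O\right) + a{\left(\left(3 + 0\right)^{2} \right)} = \left(0^{2} + 4\right) + \left(2 + 2 \left(3 + 0\right)^{2}\right) = \left(0 + 4\right) + \left(2 + 2 \cdot 3^{2}\right) = 4 + \left(2 + 2 \cdot 9\right) = 4 + \left(2 + 18\right) = 4 + 20 = 24$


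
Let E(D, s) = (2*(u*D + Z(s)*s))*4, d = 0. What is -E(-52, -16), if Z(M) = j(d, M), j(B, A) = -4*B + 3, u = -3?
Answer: -864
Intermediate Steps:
j(B, A) = 3 - 4*B
Z(M) = 3 (Z(M) = 3 - 4*0 = 3 + 0 = 3)
E(D, s) = -24*D + 24*s (E(D, s) = (2*(-3*D + 3*s))*4 = (-6*D + 6*s)*4 = -24*D + 24*s)
-E(-52, -16) = -(-24*(-52) + 24*(-16)) = -(1248 - 384) = -1*864 = -864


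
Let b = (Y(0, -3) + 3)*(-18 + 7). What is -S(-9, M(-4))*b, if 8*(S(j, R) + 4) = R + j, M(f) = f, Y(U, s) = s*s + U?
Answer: -1485/2 ≈ -742.50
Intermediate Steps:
Y(U, s) = U + s² (Y(U, s) = s² + U = U + s²)
S(j, R) = -4 + R/8 + j/8 (S(j, R) = -4 + (R + j)/8 = -4 + (R/8 + j/8) = -4 + R/8 + j/8)
b = -132 (b = ((0 + (-3)²) + 3)*(-18 + 7) = ((0 + 9) + 3)*(-11) = (9 + 3)*(-11) = 12*(-11) = -132)
-S(-9, M(-4))*b = -(-4 + (⅛)*(-4) + (⅛)*(-9))*(-132) = -(-4 - ½ - 9/8)*(-132) = -(-45)*(-132)/8 = -1*1485/2 = -1485/2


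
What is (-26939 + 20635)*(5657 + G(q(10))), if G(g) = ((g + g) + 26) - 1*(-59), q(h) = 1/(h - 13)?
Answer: -108580096/3 ≈ -3.6193e+7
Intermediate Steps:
q(h) = 1/(-13 + h)
G(g) = 85 + 2*g (G(g) = (2*g + 26) + 59 = (26 + 2*g) + 59 = 85 + 2*g)
(-26939 + 20635)*(5657 + G(q(10))) = (-26939 + 20635)*(5657 + (85 + 2/(-13 + 10))) = -6304*(5657 + (85 + 2/(-3))) = -6304*(5657 + (85 + 2*(-1/3))) = -6304*(5657 + (85 - 2/3)) = -6304*(5657 + 253/3) = -6304*17224/3 = -108580096/3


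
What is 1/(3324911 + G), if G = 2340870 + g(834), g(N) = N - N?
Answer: 1/5665781 ≈ 1.7650e-7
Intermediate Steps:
g(N) = 0
G = 2340870 (G = 2340870 + 0 = 2340870)
1/(3324911 + G) = 1/(3324911 + 2340870) = 1/5665781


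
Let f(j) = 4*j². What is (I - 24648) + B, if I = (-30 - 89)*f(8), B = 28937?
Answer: -26175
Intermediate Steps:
I = -30464 (I = (-30 - 89)*(4*8²) = -476*64 = -119*256 = -30464)
(I - 24648) + B = (-30464 - 24648) + 28937 = -55112 + 28937 = -26175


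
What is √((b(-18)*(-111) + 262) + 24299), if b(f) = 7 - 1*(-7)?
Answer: √23007 ≈ 151.68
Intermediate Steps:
b(f) = 14 (b(f) = 7 + 7 = 14)
√((b(-18)*(-111) + 262) + 24299) = √((14*(-111) + 262) + 24299) = √((-1554 + 262) + 24299) = √(-1292 + 24299) = √23007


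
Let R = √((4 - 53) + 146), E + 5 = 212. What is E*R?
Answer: 207*√97 ≈ 2038.7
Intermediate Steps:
E = 207 (E = -5 + 212 = 207)
R = √97 (R = √(-49 + 146) = √97 ≈ 9.8489)
E*R = 207*√97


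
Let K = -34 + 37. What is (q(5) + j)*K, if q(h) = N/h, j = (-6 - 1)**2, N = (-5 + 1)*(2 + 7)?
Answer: 627/5 ≈ 125.40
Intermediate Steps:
N = -36 (N = -4*9 = -36)
j = 49 (j = (-7)**2 = 49)
q(h) = -36/h
K = 3
(q(5) + j)*K = (-36/5 + 49)*3 = (209/5)*3 = 627/5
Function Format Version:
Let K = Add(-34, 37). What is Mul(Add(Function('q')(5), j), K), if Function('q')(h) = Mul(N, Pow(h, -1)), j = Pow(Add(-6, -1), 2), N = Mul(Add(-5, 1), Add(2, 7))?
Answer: Rational(627, 5) ≈ 125.40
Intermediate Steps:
N = -36 (N = Mul(-4, 9) = -36)
j = 49 (j = Pow(-7, 2) = 49)
Function('q')(h) = Mul(-36, Pow(h, -1))
K = 3
Mul(Add(Function('q')(5), j), K) = Mul(Add(Mul(-36, Pow(5, -1)), 49), 3) = Mul(Add(Mul(-36, Rational(1, 5)), 49), 3) = Mul(Add(Rational(-36, 5), 49), 3) = Mul(Rational(209, 5), 3) = Rational(627, 5)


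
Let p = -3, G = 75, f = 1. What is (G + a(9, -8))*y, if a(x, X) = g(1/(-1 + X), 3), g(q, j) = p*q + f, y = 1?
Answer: 229/3 ≈ 76.333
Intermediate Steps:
g(q, j) = 1 - 3*q (g(q, j) = -3*q + 1 = 1 - 3*q)
a(x, X) = 1 - 3/(-1 + X)
(G + a(9, -8))*y = (75 + (-4 - 8)/(-1 - 8))*1 = (75 - 12/(-9))*1 = (75 - ⅑*(-12))*1 = (75 + 4/3)*1 = (229/3)*1 = 229/3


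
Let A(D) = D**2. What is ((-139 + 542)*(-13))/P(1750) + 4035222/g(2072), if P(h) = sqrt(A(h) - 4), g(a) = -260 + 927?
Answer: 4035222/667 - 5239*sqrt(191406)/765624 ≈ 6046.8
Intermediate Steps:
g(a) = 667
P(h) = sqrt(-4 + h**2) (P(h) = sqrt(h**2 - 4) = sqrt(-4 + h**2))
((-139 + 542)*(-13))/P(1750) + 4035222/g(2072) = ((-139 + 542)*(-13))/(sqrt(-4 + 1750**2)) + 4035222/667 = (403*(-13))/(sqrt(-4 + 3062500)) + 4035222*(1/667) = -5239*sqrt(191406)/765624 + 4035222/667 = 4035222/667 - 5239*sqrt(191406)/765624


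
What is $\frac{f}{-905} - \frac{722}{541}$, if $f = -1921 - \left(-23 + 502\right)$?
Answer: $\frac{128998}{97921} \approx 1.3174$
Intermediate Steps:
$f = -2400$ ($f = -1921 - 479 = -2400$)
$\frac{f}{-905} - \frac{722}{541} = - \frac{2400}{-905} - \frac{722}{541} = \left(-2400\right) \left(- \frac{1}{905}\right) - \frac{722}{541} = \frac{480}{181} - \frac{722}{541} = \frac{128998}{97921}$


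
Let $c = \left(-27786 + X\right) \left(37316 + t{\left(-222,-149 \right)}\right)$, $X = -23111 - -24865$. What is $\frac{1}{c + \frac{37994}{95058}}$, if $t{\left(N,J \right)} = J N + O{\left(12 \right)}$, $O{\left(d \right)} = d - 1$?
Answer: $- \frac{47529}{87110341286843} \approx -5.4562 \cdot 10^{-10}$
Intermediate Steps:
$X = 1754$ ($X = -23111 + 24865 = 1754$)
$O{\left(d \right)} = -1 + d$
$t{\left(N,J \right)} = 11 + J N$ ($t{\left(N,J \right)} = J N + \left(-1 + 12\right) = J N + 11 = 11 + J N$)
$c = -1832782960$ ($c = \left(-27786 + 1754\right) \left(37316 + \left(11 - -33078\right)\right) = - 26032 \left(37316 + \left(11 + 33078\right)\right) = - 26032 \left(37316 + 33089\right) = \left(-26032\right) 70405 = -1832782960$)
$\frac{1}{c + \frac{37994}{95058}} = \frac{1}{-1832782960 + \frac{37994}{95058}} = \frac{1}{-1832782960 + 37994 \cdot \frac{1}{95058}} = \frac{1}{-1832782960 + \frac{18997}{47529}} = \frac{1}{- \frac{87110341286843}{47529}} = - \frac{47529}{87110341286843}$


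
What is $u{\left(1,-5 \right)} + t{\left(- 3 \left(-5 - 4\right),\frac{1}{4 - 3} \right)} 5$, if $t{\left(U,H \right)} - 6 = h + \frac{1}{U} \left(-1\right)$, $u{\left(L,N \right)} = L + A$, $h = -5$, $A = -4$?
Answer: $\frac{49}{27} \approx 1.8148$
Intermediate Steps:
$u{\left(L,N \right)} = -4 + L$ ($u{\left(L,N \right)} = L - 4 = -4 + L$)
$t{\left(U,H \right)} = 1 - \frac{1}{U}$ ($t{\left(U,H \right)} = 6 - \left(5 - \frac{1}{U} \left(-1\right)\right) = 6 - \left(5 + \frac{1}{U}\right) = 1 - \frac{1}{U}$)
$u{\left(1,-5 \right)} + t{\left(- 3 \left(-5 - 4\right),\frac{1}{4 - 3} \right)} 5 = \left(-4 + 1\right) + \frac{-1 - 3 \left(-5 - 4\right)}{\left(-3\right) \left(-5 - 4\right)} 5 = -3 + \frac{-1 - -27}{\left(-3\right) \left(-9\right)} 5 = -3 + \frac{-1 + 27}{27} \cdot 5 = -3 + \frac{1}{27} \cdot 26 \cdot 5 = -3 + \frac{26}{27} \cdot 5 = -3 + \frac{130}{27} = \frac{49}{27}$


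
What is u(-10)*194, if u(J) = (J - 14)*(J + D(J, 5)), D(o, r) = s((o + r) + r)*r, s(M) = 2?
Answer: 0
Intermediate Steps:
D(o, r) = 2*r
u(J) = (-14 + J)*(10 + J) (u(J) = (J - 14)*(J + 2*5) = (-14 + J)*(J + 10) = (-14 + J)*(10 + J))
u(-10)*194 = (-140 + (-10)² - 4*(-10))*194 = (-140 + 100 + 40)*194 = 0*194 = 0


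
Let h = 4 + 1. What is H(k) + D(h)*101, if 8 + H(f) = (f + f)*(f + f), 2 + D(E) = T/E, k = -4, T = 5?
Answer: -45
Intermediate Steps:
h = 5
D(E) = -2 + 5/E
H(f) = -8 + 4*f**2 (H(f) = -8 + (f + f)*(f + f) = -8 + (2*f)*(2*f) = -8 + 4*f**2)
H(k) + D(h)*101 = (-8 + 4*(-4)**2) + (-2 + 5/5)*101 = (-8 + 4*16) + (-2 + 5*(1/5))*101 = (-8 + 64) + (-2 + 1)*101 = 56 - 1*101 = 56 - 101 = -45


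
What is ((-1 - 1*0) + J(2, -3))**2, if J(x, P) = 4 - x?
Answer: 1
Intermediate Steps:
((-1 - 1*0) + J(2, -3))**2 = ((-1 - 1*0) + (4 - 1*2))**2 = ((-1 + 0) + (4 - 2))**2 = (-1 + 2)**2 = 1**2 = 1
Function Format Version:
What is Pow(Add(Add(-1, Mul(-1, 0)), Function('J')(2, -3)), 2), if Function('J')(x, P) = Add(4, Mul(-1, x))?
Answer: 1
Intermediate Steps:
Pow(Add(Add(-1, Mul(-1, 0)), Function('J')(2, -3)), 2) = Pow(Add(Add(-1, Mul(-1, 0)), Add(4, Mul(-1, 2))), 2) = Pow(Add(Add(-1, 0), Add(4, -2)), 2) = Pow(Add(-1, 2), 2) = Pow(1, 2) = 1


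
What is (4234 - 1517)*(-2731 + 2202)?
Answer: -1437293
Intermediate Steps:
(4234 - 1517)*(-2731 + 2202) = 2717*(-529) = -1437293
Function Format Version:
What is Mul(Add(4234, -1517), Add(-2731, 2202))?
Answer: -1437293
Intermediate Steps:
Mul(Add(4234, -1517), Add(-2731, 2202)) = Mul(2717, -529) = -1437293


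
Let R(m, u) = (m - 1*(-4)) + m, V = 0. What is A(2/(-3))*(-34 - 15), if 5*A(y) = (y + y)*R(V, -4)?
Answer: 784/15 ≈ 52.267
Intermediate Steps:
R(m, u) = 4 + 2*m (R(m, u) = (m + 4) + m = (4 + m) + m = 4 + 2*m)
A(y) = 8*y/5 (A(y) = ((y + y)*(4 + 2*0))/5 = ((2*y)*(4 + 0))/5 = ((2*y)*4)/5 = (8*y)/5 = 8*y/5)
A(2/(-3))*(-34 - 15) = (8*(2/(-3))/5)*(-34 - 15) = (8*(2*(-⅓))/5)*(-49) = ((8/5)*(-⅔))*(-49) = -16/15*(-49) = 784/15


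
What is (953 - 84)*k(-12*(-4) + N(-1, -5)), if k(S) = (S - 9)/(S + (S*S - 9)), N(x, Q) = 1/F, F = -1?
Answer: 33022/2247 ≈ 14.696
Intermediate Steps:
N(x, Q) = -1 (N(x, Q) = 1/(-1) = -1)
k(S) = (-9 + S)/(-9 + S + S²) (k(S) = (-9 + S)/(S + (S² - 9)) = (-9 + S)/(S + (-9 + S²)) = (-9 + S)/(-9 + S + S²))
(953 - 84)*k(-12*(-4) + N(-1, -5)) = (953 - 84)*((-9 + (-12*(-4) - 1))/(-9 + (-12*(-4) - 1) + (-12*(-4) - 1)²)) = 869*((-9 + (-4*(-12) - 1))/(-9 + (-4*(-12) - 1) + (-4*(-12) - 1)²)) = 869*((-9 + (48 - 1))/(-9 + (48 - 1) + (48 - 1)²)) = 869*((-9 + 47)/(-9 + 47 + 47²)) = 869*(38/(-9 + 47 + 2209)) = 869*(38/2247) = 33022/2247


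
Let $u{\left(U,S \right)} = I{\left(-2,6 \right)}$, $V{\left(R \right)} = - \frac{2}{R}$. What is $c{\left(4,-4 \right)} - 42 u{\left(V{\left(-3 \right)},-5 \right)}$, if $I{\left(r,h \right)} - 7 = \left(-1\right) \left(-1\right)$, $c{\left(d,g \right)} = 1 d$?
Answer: $-332$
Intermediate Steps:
$c{\left(d,g \right)} = d$
$I{\left(r,h \right)} = 8$ ($I{\left(r,h \right)} = 7 - -1 = 7 + 1 = 8$)
$u{\left(U,S \right)} = 8$
$c{\left(4,-4 \right)} - 42 u{\left(V{\left(-3 \right)},-5 \right)} = 4 - 336 = -332$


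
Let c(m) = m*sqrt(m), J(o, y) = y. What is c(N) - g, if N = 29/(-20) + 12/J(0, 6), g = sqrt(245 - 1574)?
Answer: 11*sqrt(55)/200 - I*sqrt(1329) ≈ 0.40789 - 36.455*I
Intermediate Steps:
g = I*sqrt(1329) (g = sqrt(-1329) = I*sqrt(1329) ≈ 36.455*I)
N = 11/20 (N = 29/(-20) + 12/6 = 29*(-1/20) + 12*(1/6) = -29/20 + 2 = 11/20 ≈ 0.55000)
c(m) = m**(3/2)
c(N) - g = (11/20)**(3/2) - I*sqrt(1329) = 11*sqrt(55)/200 - I*sqrt(1329)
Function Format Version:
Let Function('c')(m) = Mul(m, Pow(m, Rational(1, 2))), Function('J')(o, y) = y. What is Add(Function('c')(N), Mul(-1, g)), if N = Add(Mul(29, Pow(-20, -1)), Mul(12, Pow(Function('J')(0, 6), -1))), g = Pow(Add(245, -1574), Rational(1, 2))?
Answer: Add(Mul(Rational(11, 200), Pow(55, Rational(1, 2))), Mul(-1, I, Pow(1329, Rational(1, 2)))) ≈ Add(0.40789, Mul(-36.455, I))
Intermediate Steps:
g = Mul(I, Pow(1329, Rational(1, 2))) (g = Pow(-1329, Rational(1, 2)) = Mul(I, Pow(1329, Rational(1, 2))) ≈ Mul(36.455, I))
N = Rational(11, 20) (N = Add(Mul(29, Pow(-20, -1)), Mul(12, Pow(6, -1))) = Add(Mul(29, Rational(-1, 20)), Mul(12, Rational(1, 6))) = Add(Rational(-29, 20), 2) = Rational(11, 20) ≈ 0.55000)
Function('c')(m) = Pow(m, Rational(3, 2))
Add(Function('c')(N), Mul(-1, g)) = Add(Pow(Rational(11, 20), Rational(3, 2)), Mul(-1, Mul(I, Pow(1329, Rational(1, 2))))) = Add(Mul(Rational(11, 200), Pow(55, Rational(1, 2))), Mul(-1, I, Pow(1329, Rational(1, 2))))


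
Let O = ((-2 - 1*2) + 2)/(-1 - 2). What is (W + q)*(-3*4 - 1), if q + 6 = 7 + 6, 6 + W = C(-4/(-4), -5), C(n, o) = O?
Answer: -65/3 ≈ -21.667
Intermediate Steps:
O = 2/3 (O = ((-2 - 2) + 2)/(-3) = (-4 + 2)*(-1/3) = -2*(-1/3) = 2/3 ≈ 0.66667)
C(n, o) = 2/3
W = -16/3 (W = -6 + 2/3 = -16/3 ≈ -5.3333)
q = 7 (q = -6 + (7 + 6) = -6 + 13 = 7)
(W + q)*(-3*4 - 1) = (-16/3 + 7)*(-3*4 - 1) = 5*(-12 - 1)/3 = (5/3)*(-13) = -65/3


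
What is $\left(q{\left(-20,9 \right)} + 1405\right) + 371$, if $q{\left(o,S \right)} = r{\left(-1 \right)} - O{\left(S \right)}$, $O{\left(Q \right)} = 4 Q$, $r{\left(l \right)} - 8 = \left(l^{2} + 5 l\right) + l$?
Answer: $1743$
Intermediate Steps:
$r{\left(l \right)} = 8 + l^{2} + 6 l$ ($r{\left(l \right)} = 8 + \left(\left(l^{2} + 5 l\right) + l\right) = 8 + \left(l^{2} + 6 l\right) = 8 + l^{2} + 6 l$)
$q{\left(o,S \right)} = 3 - 4 S$ ($q{\left(o,S \right)} = \left(8 + \left(-1\right)^{2} + 6 \left(-1\right)\right) - 4 S = \left(8 + 1 - 6\right) - 4 S = 3 - 4 S$)
$\left(q{\left(-20,9 \right)} + 1405\right) + 371 = \left(\left(3 - 36\right) + 1405\right) + 371 = \left(-33 + 1405\right) + 371 = 1372 + 371 = 1743$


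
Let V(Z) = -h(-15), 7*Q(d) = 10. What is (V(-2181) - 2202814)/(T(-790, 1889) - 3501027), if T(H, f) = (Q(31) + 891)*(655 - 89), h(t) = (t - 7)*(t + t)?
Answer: 15424318/20971387 ≈ 0.73549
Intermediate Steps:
h(t) = 2*t*(-7 + t) (h(t) = (-7 + t)*(2*t) = 2*t*(-7 + t))
Q(d) = 10/7 (Q(d) = (1/7)*10 = 10/7)
V(Z) = -660 (V(Z) = -2*(-15)*(-7 - 15) = -2*(-15)*(-22) = -1*660 = -660)
T(H, f) = 3535802/7 (T(H, f) = (10/7 + 891)*(655 - 89) = (6247/7)*566 = 3535802/7)
(V(-2181) - 2202814)/(T(-790, 1889) - 3501027) = (-660 - 2202814)/(3535802/7 - 3501027) = -2203474/(-20971387/7) = -2203474*(-7/20971387) = 15424318/20971387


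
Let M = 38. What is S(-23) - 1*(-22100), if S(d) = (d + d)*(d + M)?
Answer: 21410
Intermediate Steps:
S(d) = 2*d*(38 + d) (S(d) = (d + d)*(d + 38) = (2*d)*(38 + d) = 2*d*(38 + d))
S(-23) - 1*(-22100) = 2*(-23)*(38 - 23) - 1*(-22100) = 2*(-23)*15 + 22100 = -690 + 22100 = 21410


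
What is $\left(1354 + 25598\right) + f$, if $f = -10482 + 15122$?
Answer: $31592$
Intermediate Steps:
$f = 4640$
$\left(1354 + 25598\right) + f = \left(1354 + 25598\right) + 4640 = 26952 + 4640 = 31592$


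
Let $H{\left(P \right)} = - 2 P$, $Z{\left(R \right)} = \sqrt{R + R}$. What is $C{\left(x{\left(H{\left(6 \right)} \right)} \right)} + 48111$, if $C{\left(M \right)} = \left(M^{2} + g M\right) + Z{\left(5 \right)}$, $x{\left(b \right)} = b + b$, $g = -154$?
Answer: $52383 + \sqrt{10} \approx 52386.0$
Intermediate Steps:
$Z{\left(R \right)} = \sqrt{2} \sqrt{R}$ ($Z{\left(R \right)} = \sqrt{2 R} = \sqrt{2} \sqrt{R}$)
$x{\left(b \right)} = 2 b$
$C{\left(M \right)} = \sqrt{10} + M^{2} - 154 M$ ($C{\left(M \right)} = \left(M^{2} - 154 M\right) + \sqrt{2} \sqrt{5} = \left(M^{2} - 154 M\right) + \sqrt{10} = \sqrt{10} + M^{2} - 154 M$)
$C{\left(x{\left(H{\left(6 \right)} \right)} \right)} + 48111 = \left(\sqrt{10} + \left(2 \left(\left(-2\right) 6\right)\right)^{2} - 154 \cdot 2 \left(\left(-2\right) 6\right)\right) + 48111 = \left(\sqrt{10} + \left(2 \left(-12\right)\right)^{2} - 154 \cdot 2 \left(-12\right)\right) + 48111 = \left(\sqrt{10} + \left(-24\right)^{2} - -3696\right) + 48111 = \left(\sqrt{10} + 576 + 3696\right) + 48111 = \left(4272 + \sqrt{10}\right) + 48111 = 52383 + \sqrt{10}$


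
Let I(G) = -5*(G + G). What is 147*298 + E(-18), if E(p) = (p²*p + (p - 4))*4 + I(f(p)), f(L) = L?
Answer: 20570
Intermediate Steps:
I(G) = -10*G
E(p) = -16 - 6*p + 4*p³ (E(p) = (p²*p + (p - 4))*4 - 10*p = (p³ + (-4 + p))*4 - 10*p = (-4 + p + p³)*4 - 10*p = (-16 + 4*p + 4*p³) - 10*p = -16 - 6*p + 4*p³)
147*298 + E(-18) = 147*298 + (-16 - 6*(-18) + 4*(-18)³) = 43806 + (-16 + 108 + 4*(-5832)) = 43806 + (-16 + 108 - 23328) = 43806 - 23236 = 20570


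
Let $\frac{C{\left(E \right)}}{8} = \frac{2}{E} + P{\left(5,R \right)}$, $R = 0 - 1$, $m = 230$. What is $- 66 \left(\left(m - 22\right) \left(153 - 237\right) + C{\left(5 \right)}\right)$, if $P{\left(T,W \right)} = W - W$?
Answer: $\frac{5764704}{5} \approx 1.1529 \cdot 10^{6}$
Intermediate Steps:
$R = -1$
$P{\left(T,W \right)} = 0$
$C{\left(E \right)} = \frac{16}{E}$ ($C{\left(E \right)} = 8 \left(\frac{2}{E} + 0\right) = 8 \frac{2}{E} = \frac{16}{E}$)
$- 66 \left(\left(m - 22\right) \left(153 - 237\right) + C{\left(5 \right)}\right) = - 66 \left(\left(230 - 22\right) \left(153 - 237\right) + \frac{16}{5}\right) = - 66 \left(208 \left(-84\right) + 16 \cdot \frac{1}{5}\right) = - 66 \left(-17472 + \frac{16}{5}\right) = \left(-66\right) \left(- \frac{87344}{5}\right) = \frac{5764704}{5}$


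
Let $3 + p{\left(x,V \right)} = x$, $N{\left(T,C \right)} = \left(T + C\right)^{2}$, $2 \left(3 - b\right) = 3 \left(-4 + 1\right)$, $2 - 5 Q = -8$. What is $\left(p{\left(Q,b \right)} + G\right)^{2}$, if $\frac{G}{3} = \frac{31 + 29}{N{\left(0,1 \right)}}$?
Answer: $32041$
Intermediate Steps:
$Q = 2$ ($Q = \frac{2}{5} - - \frac{8}{5} = \frac{2}{5} + \frac{8}{5} = 2$)
$b = \frac{15}{2}$ ($b = 3 - \frac{3 \left(-4 + 1\right)}{2} = 3 - \frac{3 \left(-3\right)}{2} = 3 - - \frac{9}{2} = 3 + \frac{9}{2} = \frac{15}{2} \approx 7.5$)
$N{\left(T,C \right)} = \left(C + T\right)^{2}$
$p{\left(x,V \right)} = -3 + x$
$G = 180$ ($G = 3 \frac{31 + 29}{\left(1 + 0\right)^{2}} = 3 \frac{60}{1^{2}} = 3 \cdot \frac{60}{1} = 3 \cdot 60 \cdot 1 = 3 \cdot 60 = 180$)
$\left(p{\left(Q,b \right)} + G\right)^{2} = \left(\left(-3 + 2\right) + 180\right)^{2} = \left(-1 + 180\right)^{2} = 179^{2} = 32041$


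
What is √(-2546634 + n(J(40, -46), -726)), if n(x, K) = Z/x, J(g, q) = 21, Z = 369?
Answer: I*√124784205/7 ≈ 1595.8*I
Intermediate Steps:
n(x, K) = 369/x
√(-2546634 + n(J(40, -46), -726)) = √(-2546634 + 369/21) = √(-2546634 + 369*(1/21)) = √(-2546634 + 123/7) = √(-17826315/7) = I*√124784205/7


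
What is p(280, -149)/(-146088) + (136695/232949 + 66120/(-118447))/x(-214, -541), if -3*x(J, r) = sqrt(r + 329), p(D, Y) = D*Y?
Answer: 5215/18261 + 2365574355*I*sqrt(53)/2924763681518 ≈ 0.28558 + 0.0058882*I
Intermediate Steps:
x(J, r) = -sqrt(329 + r)/3 (x(J, r) = -sqrt(r + 329)/3 = -sqrt(329 + r)/3)
p(280, -149)/(-146088) + (136695/232949 + 66120/(-118447))/x(-214, -541) = (280*(-149))/(-146088) + (136695/232949 + 66120/(-118447))/((-sqrt(329 - 541)/3)) = -41720*(-1/146088) + (136695*(1/232949) + 66120*(-1/118447))/((-2*I*sqrt(53)/3)) = 5215/18261 + (136695/232949 - 66120/118447)/((-2*I*sqrt(53)/3)) = 5215/18261 + 788524785/(27592110203*((-2*I*sqrt(53)/3))) = 5215/18261 + 788524785*(3*I*sqrt(53)/106)/27592110203 = 5215/18261 + 2365574355*I*sqrt(53)/2924763681518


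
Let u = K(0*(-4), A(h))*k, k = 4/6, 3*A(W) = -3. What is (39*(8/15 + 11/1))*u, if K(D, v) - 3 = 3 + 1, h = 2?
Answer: 31486/15 ≈ 2099.1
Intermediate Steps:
A(W) = -1 (A(W) = (⅓)*(-3) = -1)
K(D, v) = 7 (K(D, v) = 3 + (3 + 1) = 3 + 4 = 7)
k = ⅔ (k = 4*(⅙) = ⅔ ≈ 0.66667)
u = 14/3 (u = 7*(⅔) = 14/3 ≈ 4.6667)
(39*(8/15 + 11/1))*u = (39*(8/15 + 11/1))*(14/3) = (39*(8*(1/15) + 11*1))*(14/3) = (39*(8/15 + 11))*(14/3) = (39*(173/15))*(14/3) = (2249/5)*(14/3) = 31486/15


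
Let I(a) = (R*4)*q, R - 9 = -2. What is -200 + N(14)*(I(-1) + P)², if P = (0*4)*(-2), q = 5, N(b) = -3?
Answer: -59000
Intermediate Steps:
R = 7 (R = 9 - 2 = 7)
I(a) = 140 (I(a) = (7*4)*5 = 28*5 = 140)
P = 0 (P = 0*(-2) = 0)
-200 + N(14)*(I(-1) + P)² = -200 - 3*(140 + 0)² = -200 - 3*140² = -200 - 3*19600 = -200 - 58800 = -59000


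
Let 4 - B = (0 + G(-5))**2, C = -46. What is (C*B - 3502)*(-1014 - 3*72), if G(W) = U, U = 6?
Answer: 2496900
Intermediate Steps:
G(W) = 6
B = -32 (B = 4 - (0 + 6)**2 = 4 - 1*6**2 = 4 - 1*36 = 4 - 36 = -32)
(C*B - 3502)*(-1014 - 3*72) = (-46*(-32) - 3502)*(-1014 - 3*72) = (1472 - 3502)*(-1014 - 216) = -2030*(-1230) = 2496900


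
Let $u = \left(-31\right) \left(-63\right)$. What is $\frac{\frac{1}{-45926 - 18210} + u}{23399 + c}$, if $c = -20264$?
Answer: $\frac{125257607}{201066360} \approx 0.62297$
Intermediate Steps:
$u = 1953$
$\frac{\frac{1}{-45926 - 18210} + u}{23399 + c} = \frac{\frac{1}{-45926 - 18210} + 1953}{23399 - 20264} = \frac{\frac{1}{-64136} + 1953}{3135} = \left(- \frac{1}{64136} + 1953\right) \frac{1}{3135} = \frac{125257607}{64136} \cdot \frac{1}{3135} = \frac{125257607}{201066360}$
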